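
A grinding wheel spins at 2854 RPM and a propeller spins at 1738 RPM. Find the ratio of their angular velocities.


Given: RPM_A = 2854, RPM_B = 1738
omega = 2*pi*RPM/60, so omega_A/omega_B = RPM_A / RPM_B
omega_A/omega_B = 2854 / 1738
omega_A/omega_B = 1427/869

1427/869


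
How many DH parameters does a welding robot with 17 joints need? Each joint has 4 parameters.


Given: 17 joints, 4 DH parameters per joint (d, theta, a, alpha)
Total DH parameters = number_of_joints * 4
Total = 17 * 4
Total = 68

68


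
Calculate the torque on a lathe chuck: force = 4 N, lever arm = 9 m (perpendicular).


Given: F = 4 N, r = 9 m, angle = 90 deg (perpendicular)
Using tau = F * r * sin(90)
sin(90) = 1
tau = 4 * 9 * 1
tau = 36 Nm

36 Nm


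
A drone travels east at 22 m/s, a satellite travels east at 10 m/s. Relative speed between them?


Given: v_A = 22 m/s east, v_B = 10 m/s east
Both move in the same direction; relative speed = |v_A - v_B|
|22 - 10| = |12|
= 12 m/s

12 m/s


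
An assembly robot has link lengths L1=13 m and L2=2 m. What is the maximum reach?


Given: L1 = 13 m, L2 = 2 m
For a 2-link planar arm, max reach = L1 + L2 (fully extended)
Max reach = 13 + 2
Max reach = 15 m

15 m


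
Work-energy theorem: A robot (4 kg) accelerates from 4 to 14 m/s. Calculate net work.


Given: m = 4 kg, v0 = 4 m/s, v = 14 m/s
Using W = (1/2)*m*(v^2 - v0^2)
v^2 = 14^2 = 196
v0^2 = 4^2 = 16
v^2 - v0^2 = 196 - 16 = 180
W = (1/2)*4*180 = 360 J

360 J


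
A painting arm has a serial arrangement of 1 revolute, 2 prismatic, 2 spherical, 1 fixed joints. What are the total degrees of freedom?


Given: serial robot with 1 revolute, 2 prismatic, 2 spherical, 1 fixed joints
DOF contribution per joint type: revolute=1, prismatic=1, spherical=3, fixed=0
DOF = 1*1 + 2*1 + 2*3 + 1*0
DOF = 9

9


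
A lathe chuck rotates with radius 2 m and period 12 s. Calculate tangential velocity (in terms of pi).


Given: radius r = 2 m, period T = 12 s
Using v = 2*pi*r / T
v = 2*pi*2 / 12
v = 4*pi / 12
v = 1/3*pi m/s

1/3*pi m/s


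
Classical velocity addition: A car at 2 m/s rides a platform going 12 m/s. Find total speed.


Given: object velocity = 2 m/s, platform velocity = 12 m/s (same direction)
Using classical velocity addition: v_total = v_object + v_platform
v_total = 2 + 12
v_total = 14 m/s

14 m/s


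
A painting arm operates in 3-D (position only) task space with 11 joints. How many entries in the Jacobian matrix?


Given: task space dimension = 3, joints = 11
Jacobian is a 3 x 11 matrix
Total entries = rows * columns
Total = 3 * 11
Total = 33

33


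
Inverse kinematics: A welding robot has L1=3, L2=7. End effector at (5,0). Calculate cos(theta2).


Given: L1 = 3, L2 = 7, target (x, y) = (5, 0)
Using cos(theta2) = (x^2 + y^2 - L1^2 - L2^2) / (2*L1*L2)
x^2 + y^2 = 5^2 + 0 = 25
L1^2 + L2^2 = 9 + 49 = 58
Numerator = 25 - 58 = -33
Denominator = 2*3*7 = 42
cos(theta2) = -33/42 = -11/14

-11/14


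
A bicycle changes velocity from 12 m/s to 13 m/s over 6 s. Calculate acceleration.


Given: initial velocity v0 = 12 m/s, final velocity v = 13 m/s, time t = 6 s
Using a = (v - v0) / t
a = (13 - 12) / 6
a = 1 / 6
a = 1/6 m/s^2

1/6 m/s^2


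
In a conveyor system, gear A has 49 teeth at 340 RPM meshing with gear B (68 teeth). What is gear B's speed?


Given: N1 = 49 teeth, w1 = 340 RPM, N2 = 68 teeth
Using N1*w1 = N2*w2
w2 = N1*w1 / N2
w2 = 49*340 / 68
w2 = 16660 / 68
w2 = 245 RPM

245 RPM


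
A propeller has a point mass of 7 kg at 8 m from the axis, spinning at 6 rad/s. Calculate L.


Given: m = 7 kg, r = 8 m, omega = 6 rad/s
For a point mass: I = m*r^2
I = 7*8^2 = 7*64 = 448
L = I*omega = 448*6
L = 2688 kg*m^2/s

2688 kg*m^2/s


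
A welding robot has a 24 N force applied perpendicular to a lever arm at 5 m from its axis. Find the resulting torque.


Given: F = 24 N, r = 5 m, angle = 90 deg (perpendicular)
Using tau = F * r * sin(90)
sin(90) = 1
tau = 24 * 5 * 1
tau = 120 Nm

120 Nm


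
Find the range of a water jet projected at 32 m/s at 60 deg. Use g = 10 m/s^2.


Given: v0 = 32 m/s, theta = 60 deg, g = 10 m/s^2
sin(2*60) = sin(120) = sqrt(3)/2
Using R = v0^2 * sin(2*theta) / g
R = 32^2 * (sqrt(3)/2) / 10
R = 1024 * sqrt(3) / 20
R = 256/5*sqrt(3) m

256/5*sqrt(3) m


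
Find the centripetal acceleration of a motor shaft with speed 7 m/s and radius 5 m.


Given: v = 7 m/s, r = 5 m
Using a_c = v^2 / r
a_c = 7^2 / 5
a_c = 49 / 5
a_c = 49/5 m/s^2

49/5 m/s^2


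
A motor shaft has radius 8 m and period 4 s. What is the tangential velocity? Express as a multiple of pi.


Given: radius r = 8 m, period T = 4 s
Using v = 2*pi*r / T
v = 2*pi*8 / 4
v = 16*pi / 4
v = 4*pi m/s

4*pi m/s


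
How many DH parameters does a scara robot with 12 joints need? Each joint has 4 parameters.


Given: 12 joints, 4 DH parameters per joint (d, theta, a, alpha)
Total DH parameters = number_of_joints * 4
Total = 12 * 4
Total = 48

48


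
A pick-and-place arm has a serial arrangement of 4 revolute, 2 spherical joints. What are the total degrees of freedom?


Given: serial robot with 4 revolute, 2 spherical joints
DOF contribution per joint type: revolute=1, prismatic=1, spherical=3, fixed=0
DOF = 4*1 + 2*3
DOF = 10

10


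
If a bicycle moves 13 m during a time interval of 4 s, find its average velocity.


Given: distance d = 13 m, time t = 4 s
Using v = d / t
v = 13 / 4
v = 13/4 m/s

13/4 m/s


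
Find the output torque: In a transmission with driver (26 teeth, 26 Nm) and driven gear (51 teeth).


Given: N1 = 26, N2 = 51, T1 = 26 Nm
Using T2/T1 = N2/N1
T2 = T1 * N2 / N1
T2 = 26 * 51 / 26
T2 = 1326 / 26
T2 = 51 Nm

51 Nm


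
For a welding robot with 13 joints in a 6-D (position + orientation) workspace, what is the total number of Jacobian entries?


Given: task space dimension = 6, joints = 13
Jacobian is a 6 x 13 matrix
Total entries = rows * columns
Total = 6 * 13
Total = 78

78


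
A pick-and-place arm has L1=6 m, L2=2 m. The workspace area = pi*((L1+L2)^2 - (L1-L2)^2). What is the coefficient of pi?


Given: L1 = 6, L2 = 2
(L1+L2)^2 = (8)^2 = 64
(L1-L2)^2 = (4)^2 = 16
Difference = 64 - 16 = 48
This equals 4*L1*L2 = 4*6*2 = 48
Workspace area = 48*pi

48


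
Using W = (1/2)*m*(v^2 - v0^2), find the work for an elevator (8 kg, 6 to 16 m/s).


Given: m = 8 kg, v0 = 6 m/s, v = 16 m/s
Using W = (1/2)*m*(v^2 - v0^2)
v^2 = 16^2 = 256
v0^2 = 6^2 = 36
v^2 - v0^2 = 256 - 36 = 220
W = (1/2)*8*220 = 880 J

880 J


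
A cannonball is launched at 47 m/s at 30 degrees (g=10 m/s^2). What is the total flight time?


Given: v0 = 47 m/s, theta = 30 deg, g = 10 m/s^2
sin(30) = 1/2
Using T = 2*v0*sin(theta) / g
T = 2*47*1/2 / 10
T = 47 / 10
T = 47/10 s

47/10 s


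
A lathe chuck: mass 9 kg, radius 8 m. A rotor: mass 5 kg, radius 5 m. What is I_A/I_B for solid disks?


Given: M1=9 kg, R1=8 m, M2=5 kg, R2=5 m
For a disk: I = (1/2)*M*R^2, so I_A/I_B = (M1*R1^2)/(M2*R2^2)
M1*R1^2 = 9*64 = 576
M2*R2^2 = 5*25 = 125
I_A/I_B = 576/125 = 576/125

576/125


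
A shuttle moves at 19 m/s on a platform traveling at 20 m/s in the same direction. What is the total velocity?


Given: object velocity = 19 m/s, platform velocity = 20 m/s (same direction)
Using classical velocity addition: v_total = v_object + v_platform
v_total = 19 + 20
v_total = 39 m/s

39 m/s


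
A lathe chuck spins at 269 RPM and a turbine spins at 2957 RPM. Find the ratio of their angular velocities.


Given: RPM_A = 269, RPM_B = 2957
omega = 2*pi*RPM/60, so omega_A/omega_B = RPM_A / RPM_B
omega_A/omega_B = 269 / 2957
omega_A/omega_B = 269/2957

269/2957


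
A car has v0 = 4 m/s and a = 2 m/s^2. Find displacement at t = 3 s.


Given: v0 = 4 m/s, a = 2 m/s^2, t = 3 s
Using s = v0*t + (1/2)*a*t^2
s = 4*3 + (1/2)*2*3^2
s = 12 + (1/2)*18
s = 12 + 9
s = 21

21 m


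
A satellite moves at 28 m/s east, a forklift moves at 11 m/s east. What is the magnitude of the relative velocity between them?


Given: v_A = 28 m/s east, v_B = 11 m/s east
Both move in the same direction; relative speed = |v_A - v_B|
|28 - 11| = |17|
= 17 m/s

17 m/s


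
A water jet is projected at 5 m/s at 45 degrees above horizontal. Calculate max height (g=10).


Given: v0 = 5 m/s, theta = 45 deg, g = 10 m/s^2
sin^2(45) = 1/2
Using H = v0^2 * sin^2(theta) / (2*g)
H = 5^2 * 1/2 / (2*10)
H = 25 * 1/2 / 20
H = 25/2 / 20
H = 5/8 m

5/8 m


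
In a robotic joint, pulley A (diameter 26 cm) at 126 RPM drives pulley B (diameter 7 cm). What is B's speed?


Given: D1 = 26 cm, w1 = 126 RPM, D2 = 7 cm
Using D1*w1 = D2*w2
w2 = D1*w1 / D2
w2 = 26*126 / 7
w2 = 3276 / 7
w2 = 468 RPM

468 RPM


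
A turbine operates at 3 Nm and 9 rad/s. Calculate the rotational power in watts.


Given: tau = 3 Nm, omega = 9 rad/s
Using P = tau * omega
P = 3 * 9
P = 27 W

27 W


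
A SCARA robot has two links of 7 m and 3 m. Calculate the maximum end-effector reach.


Given: L1 = 7 m, L2 = 3 m
For a 2-link planar arm, max reach = L1 + L2 (fully extended)
Max reach = 7 + 3
Max reach = 10 m

10 m


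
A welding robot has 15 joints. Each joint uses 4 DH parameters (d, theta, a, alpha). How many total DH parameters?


Given: 15 joints, 4 DH parameters per joint (d, theta, a, alpha)
Total DH parameters = number_of_joints * 4
Total = 15 * 4
Total = 60

60


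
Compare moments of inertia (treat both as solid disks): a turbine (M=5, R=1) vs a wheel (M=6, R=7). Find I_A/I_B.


Given: M1=5 kg, R1=1 m, M2=6 kg, R2=7 m
For a disk: I = (1/2)*M*R^2, so I_A/I_B = (M1*R1^2)/(M2*R2^2)
M1*R1^2 = 5*1 = 5
M2*R2^2 = 6*49 = 294
I_A/I_B = 5/294 = 5/294

5/294


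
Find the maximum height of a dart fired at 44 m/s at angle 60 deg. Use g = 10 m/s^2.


Given: v0 = 44 m/s, theta = 60 deg, g = 10 m/s^2
sin^2(60) = 3/4
Using H = v0^2 * sin^2(theta) / (2*g)
H = 44^2 * 3/4 / (2*10)
H = 1936 * 3/4 / 20
H = 1452 / 20
H = 363/5 m

363/5 m


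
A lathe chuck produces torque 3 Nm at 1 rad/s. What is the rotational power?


Given: tau = 3 Nm, omega = 1 rad/s
Using P = tau * omega
P = 3 * 1
P = 3 W

3 W


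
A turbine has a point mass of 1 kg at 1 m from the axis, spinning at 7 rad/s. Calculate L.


Given: m = 1 kg, r = 1 m, omega = 7 rad/s
For a point mass: I = m*r^2
I = 1*1^2 = 1*1 = 1
L = I*omega = 1*7
L = 7 kg*m^2/s

7 kg*m^2/s


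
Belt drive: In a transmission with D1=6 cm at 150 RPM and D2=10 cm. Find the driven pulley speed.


Given: D1 = 6 cm, w1 = 150 RPM, D2 = 10 cm
Using D1*w1 = D2*w2
w2 = D1*w1 / D2
w2 = 6*150 / 10
w2 = 900 / 10
w2 = 90 RPM

90 RPM


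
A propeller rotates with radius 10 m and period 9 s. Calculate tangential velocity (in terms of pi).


Given: radius r = 10 m, period T = 9 s
Using v = 2*pi*r / T
v = 2*pi*10 / 9
v = 20*pi / 9
v = 20/9*pi m/s

20/9*pi m/s


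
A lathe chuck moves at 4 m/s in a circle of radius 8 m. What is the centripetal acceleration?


Given: v = 4 m/s, r = 8 m
Using a_c = v^2 / r
a_c = 4^2 / 8
a_c = 16 / 8
a_c = 2 m/s^2

2 m/s^2


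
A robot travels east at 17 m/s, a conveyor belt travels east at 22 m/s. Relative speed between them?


Given: v_A = 17 m/s east, v_B = 22 m/s east
Both move in the same direction; relative speed = |v_A - v_B|
|17 - 22| = |-5|
= 5 m/s

5 m/s


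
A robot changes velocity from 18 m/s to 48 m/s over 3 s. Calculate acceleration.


Given: initial velocity v0 = 18 m/s, final velocity v = 48 m/s, time t = 3 s
Using a = (v - v0) / t
a = (48 - 18) / 3
a = 30 / 3
a = 10 m/s^2

10 m/s^2


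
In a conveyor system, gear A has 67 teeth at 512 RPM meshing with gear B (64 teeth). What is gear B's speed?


Given: N1 = 67 teeth, w1 = 512 RPM, N2 = 64 teeth
Using N1*w1 = N2*w2
w2 = N1*w1 / N2
w2 = 67*512 / 64
w2 = 34304 / 64
w2 = 536 RPM

536 RPM


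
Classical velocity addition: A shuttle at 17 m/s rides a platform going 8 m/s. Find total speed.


Given: object velocity = 17 m/s, platform velocity = 8 m/s (same direction)
Using classical velocity addition: v_total = v_object + v_platform
v_total = 17 + 8
v_total = 25 m/s

25 m/s


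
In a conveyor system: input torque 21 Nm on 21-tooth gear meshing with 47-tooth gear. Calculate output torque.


Given: N1 = 21, N2 = 47, T1 = 21 Nm
Using T2/T1 = N2/N1
T2 = T1 * N2 / N1
T2 = 21 * 47 / 21
T2 = 987 / 21
T2 = 47 Nm

47 Nm


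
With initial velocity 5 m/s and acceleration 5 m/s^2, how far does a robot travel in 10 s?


Given: v0 = 5 m/s, a = 5 m/s^2, t = 10 s
Using s = v0*t + (1/2)*a*t^2
s = 5*10 + (1/2)*5*10^2
s = 50 + (1/2)*500
s = 50 + 250
s = 300

300 m


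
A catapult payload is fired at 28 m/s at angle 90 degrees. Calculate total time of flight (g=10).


Given: v0 = 28 m/s, theta = 90 deg, g = 10 m/s^2
sin(90) = 1
Using T = 2*v0*sin(theta) / g
T = 2*28*1 / 10
T = 56 / 10
T = 28/5 s

28/5 s


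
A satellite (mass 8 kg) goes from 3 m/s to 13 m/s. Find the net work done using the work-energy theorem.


Given: m = 8 kg, v0 = 3 m/s, v = 13 m/s
Using W = (1/2)*m*(v^2 - v0^2)
v^2 = 13^2 = 169
v0^2 = 3^2 = 9
v^2 - v0^2 = 169 - 9 = 160
W = (1/2)*8*160 = 640 J

640 J


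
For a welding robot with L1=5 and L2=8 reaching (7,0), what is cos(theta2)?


Given: L1 = 5, L2 = 8, target (x, y) = (7, 0)
Using cos(theta2) = (x^2 + y^2 - L1^2 - L2^2) / (2*L1*L2)
x^2 + y^2 = 7^2 + 0 = 49
L1^2 + L2^2 = 25 + 64 = 89
Numerator = 49 - 89 = -40
Denominator = 2*5*8 = 80
cos(theta2) = -40/80 = -1/2

-1/2


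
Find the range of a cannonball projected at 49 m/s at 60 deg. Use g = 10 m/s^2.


Given: v0 = 49 m/s, theta = 60 deg, g = 10 m/s^2
sin(2*60) = sin(120) = sqrt(3)/2
Using R = v0^2 * sin(2*theta) / g
R = 49^2 * (sqrt(3)/2) / 10
R = 2401 * sqrt(3) / 20
R = 2401/20*sqrt(3) m

2401/20*sqrt(3) m


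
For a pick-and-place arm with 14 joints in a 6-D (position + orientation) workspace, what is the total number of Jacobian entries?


Given: task space dimension = 6, joints = 14
Jacobian is a 6 x 14 matrix
Total entries = rows * columns
Total = 6 * 14
Total = 84

84


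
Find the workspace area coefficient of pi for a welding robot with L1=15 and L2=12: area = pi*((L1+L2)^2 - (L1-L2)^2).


Given: L1 = 15, L2 = 12
(L1+L2)^2 = (27)^2 = 729
(L1-L2)^2 = (3)^2 = 9
Difference = 729 - 9 = 720
This equals 4*L1*L2 = 4*15*12 = 720
Workspace area = 720*pi

720


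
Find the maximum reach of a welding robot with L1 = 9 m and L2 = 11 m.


Given: L1 = 9 m, L2 = 11 m
For a 2-link planar arm, max reach = L1 + L2 (fully extended)
Max reach = 9 + 11
Max reach = 20 m

20 m


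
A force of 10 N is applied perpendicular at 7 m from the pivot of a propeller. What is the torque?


Given: F = 10 N, r = 7 m, angle = 90 deg (perpendicular)
Using tau = F * r * sin(90)
sin(90) = 1
tau = 10 * 7 * 1
tau = 70 Nm

70 Nm


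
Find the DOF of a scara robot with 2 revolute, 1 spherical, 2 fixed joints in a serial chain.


Given: serial robot with 2 revolute, 1 spherical, 2 fixed joints
DOF contribution per joint type: revolute=1, prismatic=1, spherical=3, fixed=0
DOF = 2*1 + 1*3 + 2*0
DOF = 5

5


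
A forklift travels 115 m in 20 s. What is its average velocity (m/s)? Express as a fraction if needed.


Given: distance d = 115 m, time t = 20 s
Using v = d / t
v = 115 / 20
v = 23/4 m/s

23/4 m/s


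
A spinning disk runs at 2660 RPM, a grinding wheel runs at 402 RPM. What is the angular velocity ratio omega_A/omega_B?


Given: RPM_A = 2660, RPM_B = 402
omega = 2*pi*RPM/60, so omega_A/omega_B = RPM_A / RPM_B
omega_A/omega_B = 2660 / 402
omega_A/omega_B = 1330/201

1330/201


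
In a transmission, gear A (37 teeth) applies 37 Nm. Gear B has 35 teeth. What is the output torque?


Given: N1 = 37, N2 = 35, T1 = 37 Nm
Using T2/T1 = N2/N1
T2 = T1 * N2 / N1
T2 = 37 * 35 / 37
T2 = 1295 / 37
T2 = 35 Nm

35 Nm


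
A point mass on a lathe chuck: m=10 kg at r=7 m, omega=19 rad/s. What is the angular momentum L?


Given: m = 10 kg, r = 7 m, omega = 19 rad/s
For a point mass: I = m*r^2
I = 10*7^2 = 10*49 = 490
L = I*omega = 490*19
L = 9310 kg*m^2/s

9310 kg*m^2/s


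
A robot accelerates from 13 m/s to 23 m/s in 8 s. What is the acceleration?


Given: initial velocity v0 = 13 m/s, final velocity v = 23 m/s, time t = 8 s
Using a = (v - v0) / t
a = (23 - 13) / 8
a = 10 / 8
a = 5/4 m/s^2

5/4 m/s^2


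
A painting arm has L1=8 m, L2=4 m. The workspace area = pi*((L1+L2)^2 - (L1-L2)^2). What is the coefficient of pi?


Given: L1 = 8, L2 = 4
(L1+L2)^2 = (12)^2 = 144
(L1-L2)^2 = (4)^2 = 16
Difference = 144 - 16 = 128
This equals 4*L1*L2 = 4*8*4 = 128
Workspace area = 128*pi

128


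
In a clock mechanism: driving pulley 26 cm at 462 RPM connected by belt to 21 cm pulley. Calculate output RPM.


Given: D1 = 26 cm, w1 = 462 RPM, D2 = 21 cm
Using D1*w1 = D2*w2
w2 = D1*w1 / D2
w2 = 26*462 / 21
w2 = 12012 / 21
w2 = 572 RPM

572 RPM


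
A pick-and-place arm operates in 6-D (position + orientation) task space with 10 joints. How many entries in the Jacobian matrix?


Given: task space dimension = 6, joints = 10
Jacobian is a 6 x 10 matrix
Total entries = rows * columns
Total = 6 * 10
Total = 60

60


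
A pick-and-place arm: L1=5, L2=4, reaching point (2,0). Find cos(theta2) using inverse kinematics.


Given: L1 = 5, L2 = 4, target (x, y) = (2, 0)
Using cos(theta2) = (x^2 + y^2 - L1^2 - L2^2) / (2*L1*L2)
x^2 + y^2 = 2^2 + 0 = 4
L1^2 + L2^2 = 25 + 16 = 41
Numerator = 4 - 41 = -37
Denominator = 2*5*4 = 40
cos(theta2) = -37/40 = -37/40

-37/40


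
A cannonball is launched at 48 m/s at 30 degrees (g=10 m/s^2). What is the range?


Given: v0 = 48 m/s, theta = 30 deg, g = 10 m/s^2
sin(2*30) = sin(60) = sqrt(3)/2
Using R = v0^2 * sin(2*theta) / g
R = 48^2 * (sqrt(3)/2) / 10
R = 2304 * sqrt(3) / 20
R = 576/5*sqrt(3) m

576/5*sqrt(3) m


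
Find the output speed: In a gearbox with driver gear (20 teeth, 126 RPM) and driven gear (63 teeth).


Given: N1 = 20 teeth, w1 = 126 RPM, N2 = 63 teeth
Using N1*w1 = N2*w2
w2 = N1*w1 / N2
w2 = 20*126 / 63
w2 = 2520 / 63
w2 = 40 RPM

40 RPM


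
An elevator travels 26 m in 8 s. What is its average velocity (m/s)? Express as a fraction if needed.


Given: distance d = 26 m, time t = 8 s
Using v = d / t
v = 26 / 8
v = 13/4 m/s

13/4 m/s


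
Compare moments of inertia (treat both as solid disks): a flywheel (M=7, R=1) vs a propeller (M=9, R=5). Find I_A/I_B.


Given: M1=7 kg, R1=1 m, M2=9 kg, R2=5 m
For a disk: I = (1/2)*M*R^2, so I_A/I_B = (M1*R1^2)/(M2*R2^2)
M1*R1^2 = 7*1 = 7
M2*R2^2 = 9*25 = 225
I_A/I_B = 7/225 = 7/225

7/225


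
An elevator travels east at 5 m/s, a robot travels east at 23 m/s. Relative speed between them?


Given: v_A = 5 m/s east, v_B = 23 m/s east
Both move in the same direction; relative speed = |v_A - v_B|
|5 - 23| = |-18|
= 18 m/s

18 m/s


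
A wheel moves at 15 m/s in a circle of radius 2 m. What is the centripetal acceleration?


Given: v = 15 m/s, r = 2 m
Using a_c = v^2 / r
a_c = 15^2 / 2
a_c = 225 / 2
a_c = 225/2 m/s^2

225/2 m/s^2


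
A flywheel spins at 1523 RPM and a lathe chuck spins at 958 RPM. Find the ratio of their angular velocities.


Given: RPM_A = 1523, RPM_B = 958
omega = 2*pi*RPM/60, so omega_A/omega_B = RPM_A / RPM_B
omega_A/omega_B = 1523 / 958
omega_A/omega_B = 1523/958

1523/958


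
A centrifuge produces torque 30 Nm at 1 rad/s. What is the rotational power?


Given: tau = 30 Nm, omega = 1 rad/s
Using P = tau * omega
P = 30 * 1
P = 30 W

30 W


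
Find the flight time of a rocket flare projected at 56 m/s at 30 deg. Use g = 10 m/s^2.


Given: v0 = 56 m/s, theta = 30 deg, g = 10 m/s^2
sin(30) = 1/2
Using T = 2*v0*sin(theta) / g
T = 2*56*1/2 / 10
T = 56 / 10
T = 28/5 s

28/5 s


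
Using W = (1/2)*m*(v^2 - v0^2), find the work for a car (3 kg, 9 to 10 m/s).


Given: m = 3 kg, v0 = 9 m/s, v = 10 m/s
Using W = (1/2)*m*(v^2 - v0^2)
v^2 = 10^2 = 100
v0^2 = 9^2 = 81
v^2 - v0^2 = 100 - 81 = 19
W = (1/2)*3*19 = 57/2 J

57/2 J


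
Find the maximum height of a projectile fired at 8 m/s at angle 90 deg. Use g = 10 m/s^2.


Given: v0 = 8 m/s, theta = 90 deg, g = 10 m/s^2
sin^2(90) = 1
Using H = v0^2 * sin^2(theta) / (2*g)
H = 8^2 * 1 / (2*10)
H = 64 * 1 / 20
H = 64 / 20
H = 16/5 m

16/5 m


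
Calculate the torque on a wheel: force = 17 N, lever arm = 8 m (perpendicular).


Given: F = 17 N, r = 8 m, angle = 90 deg (perpendicular)
Using tau = F * r * sin(90)
sin(90) = 1
tau = 17 * 8 * 1
tau = 136 Nm

136 Nm


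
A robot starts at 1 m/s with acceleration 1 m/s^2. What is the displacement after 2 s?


Given: v0 = 1 m/s, a = 1 m/s^2, t = 2 s
Using s = v0*t + (1/2)*a*t^2
s = 1*2 + (1/2)*1*2^2
s = 2 + (1/2)*4
s = 2 + 2
s = 4

4 m


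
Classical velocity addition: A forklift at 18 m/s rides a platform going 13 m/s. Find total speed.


Given: object velocity = 18 m/s, platform velocity = 13 m/s (same direction)
Using classical velocity addition: v_total = v_object + v_platform
v_total = 18 + 13
v_total = 31 m/s

31 m/s


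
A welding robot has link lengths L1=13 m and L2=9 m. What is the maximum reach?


Given: L1 = 13 m, L2 = 9 m
For a 2-link planar arm, max reach = L1 + L2 (fully extended)
Max reach = 13 + 9
Max reach = 22 m

22 m


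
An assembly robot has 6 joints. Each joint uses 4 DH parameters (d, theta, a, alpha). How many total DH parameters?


Given: 6 joints, 4 DH parameters per joint (d, theta, a, alpha)
Total DH parameters = number_of_joints * 4
Total = 6 * 4
Total = 24

24


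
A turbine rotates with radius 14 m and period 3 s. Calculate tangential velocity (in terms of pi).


Given: radius r = 14 m, period T = 3 s
Using v = 2*pi*r / T
v = 2*pi*14 / 3
v = 28*pi / 3
v = 28/3*pi m/s

28/3*pi m/s


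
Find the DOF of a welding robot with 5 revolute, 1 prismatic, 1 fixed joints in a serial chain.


Given: serial robot with 5 revolute, 1 prismatic, 1 fixed joints
DOF contribution per joint type: revolute=1, prismatic=1, spherical=3, fixed=0
DOF = 5*1 + 1*1 + 1*0
DOF = 6

6


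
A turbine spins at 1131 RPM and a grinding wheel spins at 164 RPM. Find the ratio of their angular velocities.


Given: RPM_A = 1131, RPM_B = 164
omega = 2*pi*RPM/60, so omega_A/omega_B = RPM_A / RPM_B
omega_A/omega_B = 1131 / 164
omega_A/omega_B = 1131/164

1131/164


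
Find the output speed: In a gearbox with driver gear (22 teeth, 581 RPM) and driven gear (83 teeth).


Given: N1 = 22 teeth, w1 = 581 RPM, N2 = 83 teeth
Using N1*w1 = N2*w2
w2 = N1*w1 / N2
w2 = 22*581 / 83
w2 = 12782 / 83
w2 = 154 RPM

154 RPM


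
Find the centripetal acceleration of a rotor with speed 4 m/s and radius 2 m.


Given: v = 4 m/s, r = 2 m
Using a_c = v^2 / r
a_c = 4^2 / 2
a_c = 16 / 2
a_c = 8 m/s^2

8 m/s^2


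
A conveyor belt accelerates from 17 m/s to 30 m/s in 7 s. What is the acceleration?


Given: initial velocity v0 = 17 m/s, final velocity v = 30 m/s, time t = 7 s
Using a = (v - v0) / t
a = (30 - 17) / 7
a = 13 / 7
a = 13/7 m/s^2

13/7 m/s^2


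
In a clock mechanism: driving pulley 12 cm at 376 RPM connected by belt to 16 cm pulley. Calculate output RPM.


Given: D1 = 12 cm, w1 = 376 RPM, D2 = 16 cm
Using D1*w1 = D2*w2
w2 = D1*w1 / D2
w2 = 12*376 / 16
w2 = 4512 / 16
w2 = 282 RPM

282 RPM


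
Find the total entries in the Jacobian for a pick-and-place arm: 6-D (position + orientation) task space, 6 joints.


Given: task space dimension = 6, joints = 6
Jacobian is a 6 x 6 matrix
Total entries = rows * columns
Total = 6 * 6
Total = 36

36


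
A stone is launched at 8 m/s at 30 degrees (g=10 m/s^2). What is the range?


Given: v0 = 8 m/s, theta = 30 deg, g = 10 m/s^2
sin(2*30) = sin(60) = sqrt(3)/2
Using R = v0^2 * sin(2*theta) / g
R = 8^2 * (sqrt(3)/2) / 10
R = 64 * sqrt(3) / 20
R = 16/5*sqrt(3) m

16/5*sqrt(3) m


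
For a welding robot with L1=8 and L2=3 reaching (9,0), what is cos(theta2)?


Given: L1 = 8, L2 = 3, target (x, y) = (9, 0)
Using cos(theta2) = (x^2 + y^2 - L1^2 - L2^2) / (2*L1*L2)
x^2 + y^2 = 9^2 + 0 = 81
L1^2 + L2^2 = 64 + 9 = 73
Numerator = 81 - 73 = 8
Denominator = 2*8*3 = 48
cos(theta2) = 8/48 = 1/6

1/6


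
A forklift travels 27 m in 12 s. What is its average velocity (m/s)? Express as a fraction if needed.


Given: distance d = 27 m, time t = 12 s
Using v = d / t
v = 27 / 12
v = 9/4 m/s

9/4 m/s


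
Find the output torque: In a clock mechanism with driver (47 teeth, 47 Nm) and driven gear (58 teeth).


Given: N1 = 47, N2 = 58, T1 = 47 Nm
Using T2/T1 = N2/N1
T2 = T1 * N2 / N1
T2 = 47 * 58 / 47
T2 = 2726 / 47
T2 = 58 Nm

58 Nm


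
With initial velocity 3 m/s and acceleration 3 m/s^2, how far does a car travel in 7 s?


Given: v0 = 3 m/s, a = 3 m/s^2, t = 7 s
Using s = v0*t + (1/2)*a*t^2
s = 3*7 + (1/2)*3*7^2
s = 21 + (1/2)*147
s = 21 + 147/2
s = 189/2

189/2 m


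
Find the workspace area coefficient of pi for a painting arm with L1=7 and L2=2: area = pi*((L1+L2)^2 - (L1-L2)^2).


Given: L1 = 7, L2 = 2
(L1+L2)^2 = (9)^2 = 81
(L1-L2)^2 = (5)^2 = 25
Difference = 81 - 25 = 56
This equals 4*L1*L2 = 4*7*2 = 56
Workspace area = 56*pi

56


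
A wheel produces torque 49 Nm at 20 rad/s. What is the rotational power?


Given: tau = 49 Nm, omega = 20 rad/s
Using P = tau * omega
P = 49 * 20
P = 980 W

980 W


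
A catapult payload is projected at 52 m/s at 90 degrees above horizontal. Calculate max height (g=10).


Given: v0 = 52 m/s, theta = 90 deg, g = 10 m/s^2
sin^2(90) = 1
Using H = v0^2 * sin^2(theta) / (2*g)
H = 52^2 * 1 / (2*10)
H = 2704 * 1 / 20
H = 2704 / 20
H = 676/5 m

676/5 m


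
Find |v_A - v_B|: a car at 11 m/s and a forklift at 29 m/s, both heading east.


Given: v_A = 11 m/s east, v_B = 29 m/s east
Both move in the same direction; relative speed = |v_A - v_B|
|11 - 29| = |-18|
= 18 m/s

18 m/s


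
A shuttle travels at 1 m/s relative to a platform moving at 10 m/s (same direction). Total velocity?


Given: object velocity = 1 m/s, platform velocity = 10 m/s (same direction)
Using classical velocity addition: v_total = v_object + v_platform
v_total = 1 + 10
v_total = 11 m/s

11 m/s


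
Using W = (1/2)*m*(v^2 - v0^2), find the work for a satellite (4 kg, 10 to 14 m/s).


Given: m = 4 kg, v0 = 10 m/s, v = 14 m/s
Using W = (1/2)*m*(v^2 - v0^2)
v^2 = 14^2 = 196
v0^2 = 10^2 = 100
v^2 - v0^2 = 196 - 100 = 96
W = (1/2)*4*96 = 192 J

192 J


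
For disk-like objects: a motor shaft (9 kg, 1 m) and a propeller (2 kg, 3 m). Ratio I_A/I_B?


Given: M1=9 kg, R1=1 m, M2=2 kg, R2=3 m
For a disk: I = (1/2)*M*R^2, so I_A/I_B = (M1*R1^2)/(M2*R2^2)
M1*R1^2 = 9*1 = 9
M2*R2^2 = 2*9 = 18
I_A/I_B = 9/18 = 1/2

1/2


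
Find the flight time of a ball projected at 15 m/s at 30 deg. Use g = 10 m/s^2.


Given: v0 = 15 m/s, theta = 30 deg, g = 10 m/s^2
sin(30) = 1/2
Using T = 2*v0*sin(theta) / g
T = 2*15*1/2 / 10
T = 15 / 10
T = 3/2 s

3/2 s


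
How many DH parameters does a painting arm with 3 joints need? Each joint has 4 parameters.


Given: 3 joints, 4 DH parameters per joint (d, theta, a, alpha)
Total DH parameters = number_of_joints * 4
Total = 3 * 4
Total = 12

12


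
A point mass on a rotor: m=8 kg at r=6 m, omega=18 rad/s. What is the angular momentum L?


Given: m = 8 kg, r = 6 m, omega = 18 rad/s
For a point mass: I = m*r^2
I = 8*6^2 = 8*36 = 288
L = I*omega = 288*18
L = 5184 kg*m^2/s

5184 kg*m^2/s


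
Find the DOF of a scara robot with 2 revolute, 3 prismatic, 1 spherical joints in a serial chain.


Given: serial robot with 2 revolute, 3 prismatic, 1 spherical joints
DOF contribution per joint type: revolute=1, prismatic=1, spherical=3, fixed=0
DOF = 2*1 + 3*1 + 1*3
DOF = 8

8


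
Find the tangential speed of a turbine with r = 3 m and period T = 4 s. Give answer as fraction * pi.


Given: radius r = 3 m, period T = 4 s
Using v = 2*pi*r / T
v = 2*pi*3 / 4
v = 6*pi / 4
v = 3/2*pi m/s

3/2*pi m/s


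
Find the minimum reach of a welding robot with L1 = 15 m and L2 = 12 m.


Given: L1 = 15 m, L2 = 12 m
For a 2-link planar arm, min reach = |L1 - L2| (second link folded back)
Min reach = |15 - 12|
Min reach = 3 m

3 m


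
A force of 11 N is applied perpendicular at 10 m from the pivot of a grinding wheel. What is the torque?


Given: F = 11 N, r = 10 m, angle = 90 deg (perpendicular)
Using tau = F * r * sin(90)
sin(90) = 1
tau = 11 * 10 * 1
tau = 110 Nm

110 Nm


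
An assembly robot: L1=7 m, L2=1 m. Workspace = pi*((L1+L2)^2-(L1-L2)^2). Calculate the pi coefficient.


Given: L1 = 7, L2 = 1
(L1+L2)^2 = (8)^2 = 64
(L1-L2)^2 = (6)^2 = 36
Difference = 64 - 36 = 28
This equals 4*L1*L2 = 4*7*1 = 28
Workspace area = 28*pi

28


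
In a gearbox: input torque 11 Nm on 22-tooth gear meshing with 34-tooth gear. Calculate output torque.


Given: N1 = 22, N2 = 34, T1 = 11 Nm
Using T2/T1 = N2/N1
T2 = T1 * N2 / N1
T2 = 11 * 34 / 22
T2 = 374 / 22
T2 = 17 Nm

17 Nm


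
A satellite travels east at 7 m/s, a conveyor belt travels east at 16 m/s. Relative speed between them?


Given: v_A = 7 m/s east, v_B = 16 m/s east
Both move in the same direction; relative speed = |v_A - v_B|
|7 - 16| = |-9|
= 9 m/s

9 m/s


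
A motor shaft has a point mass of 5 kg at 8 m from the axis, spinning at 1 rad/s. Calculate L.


Given: m = 5 kg, r = 8 m, omega = 1 rad/s
For a point mass: I = m*r^2
I = 5*8^2 = 5*64 = 320
L = I*omega = 320*1
L = 320 kg*m^2/s

320 kg*m^2/s


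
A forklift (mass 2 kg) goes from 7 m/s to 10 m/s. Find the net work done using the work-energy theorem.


Given: m = 2 kg, v0 = 7 m/s, v = 10 m/s
Using W = (1/2)*m*(v^2 - v0^2)
v^2 = 10^2 = 100
v0^2 = 7^2 = 49
v^2 - v0^2 = 100 - 49 = 51
W = (1/2)*2*51 = 51 J

51 J


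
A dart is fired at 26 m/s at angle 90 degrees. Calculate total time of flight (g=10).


Given: v0 = 26 m/s, theta = 90 deg, g = 10 m/s^2
sin(90) = 1
Using T = 2*v0*sin(theta) / g
T = 2*26*1 / 10
T = 52 / 10
T = 26/5 s

26/5 s


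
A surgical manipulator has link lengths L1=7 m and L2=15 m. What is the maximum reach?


Given: L1 = 7 m, L2 = 15 m
For a 2-link planar arm, max reach = L1 + L2 (fully extended)
Max reach = 7 + 15
Max reach = 22 m

22 m


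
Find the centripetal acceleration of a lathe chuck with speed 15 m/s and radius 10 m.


Given: v = 15 m/s, r = 10 m
Using a_c = v^2 / r
a_c = 15^2 / 10
a_c = 225 / 10
a_c = 45/2 m/s^2

45/2 m/s^2


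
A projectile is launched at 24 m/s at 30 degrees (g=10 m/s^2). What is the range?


Given: v0 = 24 m/s, theta = 30 deg, g = 10 m/s^2
sin(2*30) = sin(60) = sqrt(3)/2
Using R = v0^2 * sin(2*theta) / g
R = 24^2 * (sqrt(3)/2) / 10
R = 576 * sqrt(3) / 20
R = 144/5*sqrt(3) m

144/5*sqrt(3) m


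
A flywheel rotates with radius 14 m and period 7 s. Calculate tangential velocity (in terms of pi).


Given: radius r = 14 m, period T = 7 s
Using v = 2*pi*r / T
v = 2*pi*14 / 7
v = 28*pi / 7
v = 4*pi m/s

4*pi m/s


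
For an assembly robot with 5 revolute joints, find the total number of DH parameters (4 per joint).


Given: 5 joints, 4 DH parameters per joint (d, theta, a, alpha)
Total DH parameters = number_of_joints * 4
Total = 5 * 4
Total = 20

20


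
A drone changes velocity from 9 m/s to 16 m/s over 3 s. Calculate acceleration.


Given: initial velocity v0 = 9 m/s, final velocity v = 16 m/s, time t = 3 s
Using a = (v - v0) / t
a = (16 - 9) / 3
a = 7 / 3
a = 7/3 m/s^2

7/3 m/s^2


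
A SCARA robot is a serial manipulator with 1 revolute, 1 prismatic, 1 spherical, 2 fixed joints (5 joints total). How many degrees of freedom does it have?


Given: serial robot with 1 revolute, 1 prismatic, 1 spherical, 2 fixed joints
DOF contribution per joint type: revolute=1, prismatic=1, spherical=3, fixed=0
DOF = 1*1 + 1*1 + 1*3 + 2*0
DOF = 5

5


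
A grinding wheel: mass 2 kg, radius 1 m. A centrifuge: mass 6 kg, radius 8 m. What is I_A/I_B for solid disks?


Given: M1=2 kg, R1=1 m, M2=6 kg, R2=8 m
For a disk: I = (1/2)*M*R^2, so I_A/I_B = (M1*R1^2)/(M2*R2^2)
M1*R1^2 = 2*1 = 2
M2*R2^2 = 6*64 = 384
I_A/I_B = 2/384 = 1/192

1/192


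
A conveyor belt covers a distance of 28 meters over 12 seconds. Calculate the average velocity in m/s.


Given: distance d = 28 m, time t = 12 s
Using v = d / t
v = 28 / 12
v = 7/3 m/s

7/3 m/s


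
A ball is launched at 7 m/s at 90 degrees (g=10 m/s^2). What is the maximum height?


Given: v0 = 7 m/s, theta = 90 deg, g = 10 m/s^2
sin^2(90) = 1
Using H = v0^2 * sin^2(theta) / (2*g)
H = 7^2 * 1 / (2*10)
H = 49 * 1 / 20
H = 49 / 20
H = 49/20 m

49/20 m


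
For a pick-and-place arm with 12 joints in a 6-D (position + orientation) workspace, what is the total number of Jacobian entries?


Given: task space dimension = 6, joints = 12
Jacobian is a 6 x 12 matrix
Total entries = rows * columns
Total = 6 * 12
Total = 72

72


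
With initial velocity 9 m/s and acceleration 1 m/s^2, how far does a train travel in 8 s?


Given: v0 = 9 m/s, a = 1 m/s^2, t = 8 s
Using s = v0*t + (1/2)*a*t^2
s = 9*8 + (1/2)*1*8^2
s = 72 + (1/2)*64
s = 72 + 32
s = 104

104 m


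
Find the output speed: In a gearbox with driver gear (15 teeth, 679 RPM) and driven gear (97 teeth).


Given: N1 = 15 teeth, w1 = 679 RPM, N2 = 97 teeth
Using N1*w1 = N2*w2
w2 = N1*w1 / N2
w2 = 15*679 / 97
w2 = 10185 / 97
w2 = 105 RPM

105 RPM


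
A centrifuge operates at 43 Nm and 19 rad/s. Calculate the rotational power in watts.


Given: tau = 43 Nm, omega = 19 rad/s
Using P = tau * omega
P = 43 * 19
P = 817 W

817 W


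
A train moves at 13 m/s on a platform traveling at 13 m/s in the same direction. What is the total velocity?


Given: object velocity = 13 m/s, platform velocity = 13 m/s (same direction)
Using classical velocity addition: v_total = v_object + v_platform
v_total = 13 + 13
v_total = 26 m/s

26 m/s


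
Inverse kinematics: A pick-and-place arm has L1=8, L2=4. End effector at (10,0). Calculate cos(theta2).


Given: L1 = 8, L2 = 4, target (x, y) = (10, 0)
Using cos(theta2) = (x^2 + y^2 - L1^2 - L2^2) / (2*L1*L2)
x^2 + y^2 = 10^2 + 0 = 100
L1^2 + L2^2 = 64 + 16 = 80
Numerator = 100 - 80 = 20
Denominator = 2*8*4 = 64
cos(theta2) = 20/64 = 5/16

5/16


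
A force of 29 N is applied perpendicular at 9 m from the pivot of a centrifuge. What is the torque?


Given: F = 29 N, r = 9 m, angle = 90 deg (perpendicular)
Using tau = F * r * sin(90)
sin(90) = 1
tau = 29 * 9 * 1
tau = 261 Nm

261 Nm


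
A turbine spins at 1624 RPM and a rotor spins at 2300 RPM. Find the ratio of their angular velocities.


Given: RPM_A = 1624, RPM_B = 2300
omega = 2*pi*RPM/60, so omega_A/omega_B = RPM_A / RPM_B
omega_A/omega_B = 1624 / 2300
omega_A/omega_B = 406/575

406/575


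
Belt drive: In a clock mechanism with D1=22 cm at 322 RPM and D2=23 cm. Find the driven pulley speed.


Given: D1 = 22 cm, w1 = 322 RPM, D2 = 23 cm
Using D1*w1 = D2*w2
w2 = D1*w1 / D2
w2 = 22*322 / 23
w2 = 7084 / 23
w2 = 308 RPM

308 RPM


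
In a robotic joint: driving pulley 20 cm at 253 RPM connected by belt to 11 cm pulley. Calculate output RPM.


Given: D1 = 20 cm, w1 = 253 RPM, D2 = 11 cm
Using D1*w1 = D2*w2
w2 = D1*w1 / D2
w2 = 20*253 / 11
w2 = 5060 / 11
w2 = 460 RPM

460 RPM


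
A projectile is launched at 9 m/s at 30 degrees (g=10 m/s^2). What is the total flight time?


Given: v0 = 9 m/s, theta = 30 deg, g = 10 m/s^2
sin(30) = 1/2
Using T = 2*v0*sin(theta) / g
T = 2*9*1/2 / 10
T = 9 / 10
T = 9/10 s

9/10 s


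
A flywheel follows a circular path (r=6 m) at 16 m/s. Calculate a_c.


Given: v = 16 m/s, r = 6 m
Using a_c = v^2 / r
a_c = 16^2 / 6
a_c = 256 / 6
a_c = 128/3 m/s^2

128/3 m/s^2


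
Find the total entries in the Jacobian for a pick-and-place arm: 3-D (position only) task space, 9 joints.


Given: task space dimension = 3, joints = 9
Jacobian is a 3 x 9 matrix
Total entries = rows * columns
Total = 3 * 9
Total = 27

27


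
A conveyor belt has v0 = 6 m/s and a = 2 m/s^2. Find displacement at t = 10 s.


Given: v0 = 6 m/s, a = 2 m/s^2, t = 10 s
Using s = v0*t + (1/2)*a*t^2
s = 6*10 + (1/2)*2*10^2
s = 60 + (1/2)*200
s = 60 + 100
s = 160

160 m


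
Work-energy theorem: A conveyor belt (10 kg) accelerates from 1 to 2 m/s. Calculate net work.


Given: m = 10 kg, v0 = 1 m/s, v = 2 m/s
Using W = (1/2)*m*(v^2 - v0^2)
v^2 = 2^2 = 4
v0^2 = 1^2 = 1
v^2 - v0^2 = 4 - 1 = 3
W = (1/2)*10*3 = 15 J

15 J


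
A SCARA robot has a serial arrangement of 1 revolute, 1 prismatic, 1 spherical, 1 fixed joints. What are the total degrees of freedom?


Given: serial robot with 1 revolute, 1 prismatic, 1 spherical, 1 fixed joints
DOF contribution per joint type: revolute=1, prismatic=1, spherical=3, fixed=0
DOF = 1*1 + 1*1 + 1*3 + 1*0
DOF = 5

5


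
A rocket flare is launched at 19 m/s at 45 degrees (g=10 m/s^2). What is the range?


Given: v0 = 19 m/s, theta = 45 deg, g = 10 m/s^2
sin(2*45) = sin(90) = 1
Using R = v0^2 * sin(2*theta) / g
R = 19^2 * 1 / 10
R = 361 / 10
R = 361/10 m

361/10 m


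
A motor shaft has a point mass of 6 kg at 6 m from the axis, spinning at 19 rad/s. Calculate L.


Given: m = 6 kg, r = 6 m, omega = 19 rad/s
For a point mass: I = m*r^2
I = 6*6^2 = 6*36 = 216
L = I*omega = 216*19
L = 4104 kg*m^2/s

4104 kg*m^2/s


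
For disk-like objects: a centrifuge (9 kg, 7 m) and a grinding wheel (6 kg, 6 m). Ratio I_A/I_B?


Given: M1=9 kg, R1=7 m, M2=6 kg, R2=6 m
For a disk: I = (1/2)*M*R^2, so I_A/I_B = (M1*R1^2)/(M2*R2^2)
M1*R1^2 = 9*49 = 441
M2*R2^2 = 6*36 = 216
I_A/I_B = 441/216 = 49/24

49/24


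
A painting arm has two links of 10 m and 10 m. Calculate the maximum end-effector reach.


Given: L1 = 10 m, L2 = 10 m
For a 2-link planar arm, max reach = L1 + L2 (fully extended)
Max reach = 10 + 10
Max reach = 20 m

20 m


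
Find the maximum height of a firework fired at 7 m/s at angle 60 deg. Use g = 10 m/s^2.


Given: v0 = 7 m/s, theta = 60 deg, g = 10 m/s^2
sin^2(60) = 3/4
Using H = v0^2 * sin^2(theta) / (2*g)
H = 7^2 * 3/4 / (2*10)
H = 49 * 3/4 / 20
H = 147/4 / 20
H = 147/80 m

147/80 m


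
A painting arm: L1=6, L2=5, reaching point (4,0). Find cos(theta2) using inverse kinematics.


Given: L1 = 6, L2 = 5, target (x, y) = (4, 0)
Using cos(theta2) = (x^2 + y^2 - L1^2 - L2^2) / (2*L1*L2)
x^2 + y^2 = 4^2 + 0 = 16
L1^2 + L2^2 = 36 + 25 = 61
Numerator = 16 - 61 = -45
Denominator = 2*6*5 = 60
cos(theta2) = -45/60 = -3/4

-3/4


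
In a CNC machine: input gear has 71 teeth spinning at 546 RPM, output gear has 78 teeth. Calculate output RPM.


Given: N1 = 71 teeth, w1 = 546 RPM, N2 = 78 teeth
Using N1*w1 = N2*w2
w2 = N1*w1 / N2
w2 = 71*546 / 78
w2 = 38766 / 78
w2 = 497 RPM

497 RPM


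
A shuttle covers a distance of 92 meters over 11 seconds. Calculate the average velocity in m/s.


Given: distance d = 92 m, time t = 11 s
Using v = d / t
v = 92 / 11
v = 92/11 m/s

92/11 m/s


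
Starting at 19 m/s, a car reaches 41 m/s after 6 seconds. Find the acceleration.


Given: initial velocity v0 = 19 m/s, final velocity v = 41 m/s, time t = 6 s
Using a = (v - v0) / t
a = (41 - 19) / 6
a = 22 / 6
a = 11/3 m/s^2

11/3 m/s^2


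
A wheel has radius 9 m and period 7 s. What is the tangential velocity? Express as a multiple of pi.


Given: radius r = 9 m, period T = 7 s
Using v = 2*pi*r / T
v = 2*pi*9 / 7
v = 18*pi / 7
v = 18/7*pi m/s

18/7*pi m/s


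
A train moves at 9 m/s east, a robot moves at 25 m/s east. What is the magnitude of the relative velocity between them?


Given: v_A = 9 m/s east, v_B = 25 m/s east
Both move in the same direction; relative speed = |v_A - v_B|
|9 - 25| = |-16|
= 16 m/s

16 m/s


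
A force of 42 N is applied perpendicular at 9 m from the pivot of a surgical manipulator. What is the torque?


Given: F = 42 N, r = 9 m, angle = 90 deg (perpendicular)
Using tau = F * r * sin(90)
sin(90) = 1
tau = 42 * 9 * 1
tau = 378 Nm

378 Nm


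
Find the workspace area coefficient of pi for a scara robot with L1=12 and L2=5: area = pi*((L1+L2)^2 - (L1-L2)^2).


Given: L1 = 12, L2 = 5
(L1+L2)^2 = (17)^2 = 289
(L1-L2)^2 = (7)^2 = 49
Difference = 289 - 49 = 240
This equals 4*L1*L2 = 4*12*5 = 240
Workspace area = 240*pi

240
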